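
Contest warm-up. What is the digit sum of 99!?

648

99! = 933262154439441526816992388562667004907159682643816214685929638952175999932299156089414639761565182862536979208272237582511852109168640000000000000000000000
Sum of its 156 digits: 648.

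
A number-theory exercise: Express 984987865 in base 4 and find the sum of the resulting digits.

984987865 in base 4 is 322231123203121.
Digit sum: 3+2+2+2+3+1+1+2+3+2+0+3+1+2+1 = 28.

28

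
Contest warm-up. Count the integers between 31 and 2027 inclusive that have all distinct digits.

1221

The integers in [31, 2027] that have all distinct digits: 31, 32, 34, 35, 36, 37, …, 2018, 2019.
1221 qualify.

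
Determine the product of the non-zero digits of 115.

5

1×1×5 = 5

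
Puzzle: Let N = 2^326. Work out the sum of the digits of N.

2^326 = 136703170298938245273281389194851335334573089430825777276610662900622062449960995201469573563940864
Sum of its 99 digits: 445.

445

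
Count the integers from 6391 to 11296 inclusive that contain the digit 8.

The integers in [6391, 11296] that contain the digit 8: 6398, 6408, 6418, 6428, 6438, 6448, …, 11288, 11289.
2065 qualify.

2065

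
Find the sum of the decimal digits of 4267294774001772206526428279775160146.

159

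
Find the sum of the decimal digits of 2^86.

2^86 = 77371252455336267181195264
Sum of its 26 digits: 112.

112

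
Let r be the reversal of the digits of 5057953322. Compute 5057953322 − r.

2824355817

Reverse of 5057953322 is 2233597505.
5057953322 − 2233597505 = 2824355817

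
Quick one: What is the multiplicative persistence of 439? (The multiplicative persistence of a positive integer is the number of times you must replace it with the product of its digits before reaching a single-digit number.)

2

439 → 108 → 0 (2 steps)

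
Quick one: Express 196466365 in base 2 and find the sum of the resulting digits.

196466365 in base 2 is 1011101101011101011010111101.
Digit sum: 1+0+1+1+1+0+1+1+0+1+0+1+1+1+0+1+0+1+1+0+1+0+1+1+1+1+0+1 = 19.

19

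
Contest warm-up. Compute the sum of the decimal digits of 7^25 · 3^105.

7^25 · 3^105 = 167951058741141318084446720058114068817501446787089836350790936042618101
Sum of its 72 digits: 297.

297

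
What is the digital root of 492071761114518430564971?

6

4+9+2+0+7+1+7+6+1+1+1+4+5+1+8+4+3+0+5+6+4+9+7+1 = 96
9+6 = 15
1+5 = 6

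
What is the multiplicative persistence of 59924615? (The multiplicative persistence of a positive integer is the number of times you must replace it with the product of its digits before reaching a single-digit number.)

2

59924615 → 97200 → 0 (2 steps)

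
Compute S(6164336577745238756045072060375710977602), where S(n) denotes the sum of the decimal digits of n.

173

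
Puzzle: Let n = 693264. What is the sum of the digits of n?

30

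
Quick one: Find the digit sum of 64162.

6+4+1+6+2 = 19

19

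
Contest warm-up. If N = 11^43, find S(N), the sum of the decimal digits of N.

11^43 = 602400691612421918536387328824478011400331731
Sum of its 45 digits: 164.

164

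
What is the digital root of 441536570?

8

4+4+1+5+3+6+5+7+0 = 35
3+5 = 8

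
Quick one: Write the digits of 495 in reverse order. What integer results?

594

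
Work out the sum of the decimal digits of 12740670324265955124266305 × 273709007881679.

12740670324265955124266305 × 273709007881679 = 3487236234202384051797974993117126526095
Sum of its 40 digits: 176.

176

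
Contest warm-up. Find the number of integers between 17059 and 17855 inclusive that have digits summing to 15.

30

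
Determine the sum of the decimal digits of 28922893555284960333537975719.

149

2+8+9+2+2+8+9+3+5+5+5+2+8+4+9+6+0+3+3+3+5+3+7+9+7+5+7+1+9 = 149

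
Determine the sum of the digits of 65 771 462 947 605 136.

79

6+5+7+7+1+4+6+2+9+4+7+6+0+5+1+3+6 = 79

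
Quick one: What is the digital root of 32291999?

3+2+2+9+1+9+9+9 = 44
4+4 = 8
(Equivalently, 32291999 mod 9 = 8.)

8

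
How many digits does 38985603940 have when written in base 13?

38985603940 in base 13 is 38A3B748CA, which has 10 digits.

10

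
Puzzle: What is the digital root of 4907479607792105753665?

4+9+0+7+4+7+9+6+0+7+7+9+2+1+0+5+7+5+3+6+6+5 = 109
1+0+9 = 10
1+0 = 1
(Equivalently, 4907479607792105753665 mod 9 = 1.)

1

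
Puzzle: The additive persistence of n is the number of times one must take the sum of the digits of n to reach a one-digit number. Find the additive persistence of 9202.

9202 → 13 → 4 (2 steps)

2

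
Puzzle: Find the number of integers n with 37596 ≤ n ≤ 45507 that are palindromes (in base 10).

79

The integers in [37596, 45507] that are palindromes (in base 10): 37673, 37773, 37873, 37973, 38083, 38183, …, 45354, 45454.
79 qualify.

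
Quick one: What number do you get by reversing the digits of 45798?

89754

Reversing 45798 gives 89754.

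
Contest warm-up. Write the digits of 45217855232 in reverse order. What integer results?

Reversing 45217855232 gives 23255871254.

23255871254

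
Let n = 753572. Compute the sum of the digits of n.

29

7+5+3+5+7+2 = 29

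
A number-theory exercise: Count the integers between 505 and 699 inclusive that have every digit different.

140

The integers in [505, 699] that have every digit different: 506, 507, 508, 509, 510, 512, …, 697, 698.
140 qualify.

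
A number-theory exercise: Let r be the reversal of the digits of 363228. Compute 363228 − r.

-459135

Reverse of 363228 is 822363.
363228 − 822363 = -459135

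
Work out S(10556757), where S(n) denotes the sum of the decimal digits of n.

36

1+0+5+5+6+7+5+7 = 36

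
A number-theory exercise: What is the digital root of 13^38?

7

The digital root of n equals n mod 9 (or 9 when 9 | n), so we need 13^38 mod 9.
13^38 ≡ 7 (mod 9), so the digital root is 7.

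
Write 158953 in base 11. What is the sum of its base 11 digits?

158953 in base 11 is A9473.
Digit sum: 10+9+4+7+3 = 33.

33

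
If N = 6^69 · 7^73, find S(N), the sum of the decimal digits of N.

531

6^69 · 7^73 = 24243381600745733732875773862578814577777743474063457113195206967474882718280108914772604354685010675543645326671872
Sum of its 116 digits: 531.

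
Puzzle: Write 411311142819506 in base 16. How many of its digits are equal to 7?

1

411311142819506 in base 16 is 17615D68F56B2.
The digit 7 appears 1 time.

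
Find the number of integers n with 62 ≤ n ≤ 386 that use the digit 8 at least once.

66

The integers in [62, 386] that use the digit 8 at least once: 68, 78, 80, 81, 82, 83, …, 385, 386.
66 qualify.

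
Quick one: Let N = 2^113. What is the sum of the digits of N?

2^113 = 10384593717069655257060992658440192
Sum of its 35 digits: 158.

158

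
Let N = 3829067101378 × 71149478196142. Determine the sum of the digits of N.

3829067101378 × 71149478196142 = 272436126241058660082483676
Sum of its 27 digits: 109.

109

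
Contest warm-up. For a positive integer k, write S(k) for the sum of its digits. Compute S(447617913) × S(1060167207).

1260

S(447617913) = 4+4+7+6+1+7+9+1+3 = 42.
S(1060167207) = 1+0+6+0+1+6+7+2+0+7 = 30.
42 · 30 = 1260.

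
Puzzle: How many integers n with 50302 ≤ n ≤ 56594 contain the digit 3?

The integers in [50302, 56594] that contain the digit 3: 50302, 50303, 50304, 50305, 50306, 50307, …, 56583, 56593.
2491 qualify.

2491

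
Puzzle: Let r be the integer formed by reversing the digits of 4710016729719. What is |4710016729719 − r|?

4469259370455

Reverse of 4710016729719 is 9179276100174.
|4710016729719 − 9179276100174| = 4469259370455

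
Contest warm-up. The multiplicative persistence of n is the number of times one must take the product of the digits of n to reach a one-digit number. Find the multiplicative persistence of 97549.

97549 → 11340 → 0 (2 steps)

2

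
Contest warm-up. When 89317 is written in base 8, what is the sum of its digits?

25

89317 in base 8 is 256345.
Digit sum: 2+5+6+3+4+5 = 25.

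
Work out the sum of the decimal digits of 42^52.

42^52 = 2564266157466905220166580284446519898981639527925384615887131089318170093738824564736
Sum of its 85 digits: 405.

405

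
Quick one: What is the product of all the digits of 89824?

8×9×8×2×4 = 4608

4608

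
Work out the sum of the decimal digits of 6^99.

6^99 = 108886437250011817682781711193009636756190618412159145257178661061582856912896
Sum of its 78 digits: 342.

342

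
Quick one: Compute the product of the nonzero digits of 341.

3×4×1 = 12

12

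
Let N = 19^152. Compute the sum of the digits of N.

19^152 = 234718512829942168237789115628107386780860072116105768000481772477862155758310125071302105955207593945946527633822564373912246583031582060818244185344964704201522592611528077484453228622686187361
Sum of its 195 digits: 820.

820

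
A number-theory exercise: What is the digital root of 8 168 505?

6

8+1+6+8+5+0+5 = 33
3+3 = 6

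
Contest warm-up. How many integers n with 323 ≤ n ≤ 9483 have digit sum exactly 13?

The integers in [323, 9483] that have digit sum exactly 13: 328, 337, 346, 355, 364, 373, …, 9310, 9400.
458 qualify.

458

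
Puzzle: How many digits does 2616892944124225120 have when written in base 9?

20

2616892944124225120 in base 9 is 18382064865877435667, which has 20 digits.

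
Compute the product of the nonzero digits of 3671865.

3×6×7×1×8×6×5 = 30240

30240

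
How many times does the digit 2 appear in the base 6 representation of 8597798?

1

8597798 in base 6 is 504140342.
The digit 2 appears 1 time.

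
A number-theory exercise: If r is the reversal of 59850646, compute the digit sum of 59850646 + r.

32

Reversal of 59850646 is 64605895; 59850646 + 64605895 = 124456541.
Digit sum of 124456541: 1+2+4+4+5+6+5+4+1 = 32.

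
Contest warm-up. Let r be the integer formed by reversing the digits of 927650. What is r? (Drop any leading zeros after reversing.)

56729

Reversing 927650 gives 56729.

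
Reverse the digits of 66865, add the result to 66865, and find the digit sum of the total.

17

Reversal of 66865 is 56866; 66865 + 56866 = 123731.
Digit sum of 123731: 1+2+3+7+3+1 = 17.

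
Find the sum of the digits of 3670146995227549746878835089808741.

180

3+6+7+0+1+4+6+9+9+5+2+2+7+5+4+9+7+4+6+8+7+8+8+3+5+0+8+9+8+0+8+7+4+1 = 180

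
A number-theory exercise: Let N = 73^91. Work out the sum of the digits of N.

748

73^91 = 36507346762698022672229947186425564061671647922171034852241452332588206602097091150839365421846414898500447897136445343628072917352273365998214114455637040252668778245977
Sum of its 170 digits: 748.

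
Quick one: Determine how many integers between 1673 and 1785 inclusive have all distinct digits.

66

The integers in [1673, 1785] that have all distinct digits: 1673, 1674, 1675, 1678, 1679, 1680, …, 1784, 1785.
66 qualify.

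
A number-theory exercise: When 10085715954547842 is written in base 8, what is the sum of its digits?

10085715954547842 in base 8 is 436516367461536202.
Digit sum: 4+3+6+5+1+6+3+6+7+4+6+1+5+3+6+2+0+2 = 70.

70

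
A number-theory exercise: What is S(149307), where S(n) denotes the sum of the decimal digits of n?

1+4+9+3+0+7 = 24

24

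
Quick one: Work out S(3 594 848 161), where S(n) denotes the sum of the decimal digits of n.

3+5+9+4+8+4+8+1+6+1 = 49

49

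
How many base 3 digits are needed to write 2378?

2378 in base 3 is 10021002, which has 8 digits.

8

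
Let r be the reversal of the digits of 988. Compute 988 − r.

99

Reverse of 988 is 889.
988 − 889 = 99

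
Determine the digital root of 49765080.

4+9+7+6+5+0+8+0 = 39
3+9 = 12
1+2 = 3
(Equivalently, 49765080 mod 9 = 3.)

3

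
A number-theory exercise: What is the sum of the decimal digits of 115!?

648

115! = 292509369349301569068815180481773552003419272043053514672100535242441942363589054622883930786268803187059211939585703515345785120071002251720730101703194015956992000000000000000000000000000
Sum of its 189 digits: 648.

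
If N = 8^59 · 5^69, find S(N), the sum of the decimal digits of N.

145

8^59 · 5^69 = 324518553658426726783156020576256000000000000000000000000000000000000000000000000000000000000000000000
Sum of its 102 digits: 145.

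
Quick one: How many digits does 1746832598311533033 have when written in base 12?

17

1746832598311533033 in base 12 is 95466A98499A54349, which has 17 digits.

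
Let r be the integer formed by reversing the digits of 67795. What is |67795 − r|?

Reverse of 67795 is 59776.
|67795 − 59776| = 8019

8019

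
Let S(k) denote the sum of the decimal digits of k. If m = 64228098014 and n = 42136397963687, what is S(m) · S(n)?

S(64228098014) = 6+4+2+2+8+0+9+8+0+1+4 = 44.
S(42136397963687) = 4+2+1+3+6+3+9+7+9+6+3+6+8+7 = 74.
44 · 74 = 3256.

3256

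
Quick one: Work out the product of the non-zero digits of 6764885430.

3870720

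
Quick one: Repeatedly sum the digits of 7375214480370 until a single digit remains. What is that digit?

7+3+7+5+2+1+4+4+8+0+3+7+0 = 51
5+1 = 6
(Equivalently, 7375214480370 mod 9 = 6.)

6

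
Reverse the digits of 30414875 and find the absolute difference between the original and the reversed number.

27426528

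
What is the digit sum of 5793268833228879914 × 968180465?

5793268833228879914 × 968180465 = 5608929712825544406565680010
Sum of its 28 digits: 118.

118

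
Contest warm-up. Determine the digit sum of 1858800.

1+8+5+8+8+0+0 = 30

30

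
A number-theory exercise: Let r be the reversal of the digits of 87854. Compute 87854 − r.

Reverse of 87854 is 45878.
87854 − 45878 = 41976

41976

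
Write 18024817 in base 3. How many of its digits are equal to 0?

18024817 in base 3 is 1020220202101211.
The digit 0 appears 5 times.

5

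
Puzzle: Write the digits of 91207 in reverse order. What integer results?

70219

Reversing 91207 gives 70219.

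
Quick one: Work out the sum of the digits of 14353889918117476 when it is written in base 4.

49

14353889918117476 in base 4 is 302333230211231231232121210.
Digit sum: 3+0+2+3+3+3+2+3+0+2+1+1+2+3+1+2+3+1+2+3+2+1+2+1+2+1+0 = 49.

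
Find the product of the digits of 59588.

5×9×5×8×8 = 14400

14400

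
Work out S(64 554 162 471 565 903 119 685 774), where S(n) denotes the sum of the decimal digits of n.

121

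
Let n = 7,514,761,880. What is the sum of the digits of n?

47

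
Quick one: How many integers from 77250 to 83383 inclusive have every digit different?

The integers in [77250, 83383] that have every digit different: 78012, 78013, 78014, 78015, 78016, 78019, …, 83296, 83297.
1806 qualify.

1806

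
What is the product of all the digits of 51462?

5×1×4×6×2 = 240

240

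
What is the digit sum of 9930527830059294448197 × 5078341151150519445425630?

189

9930527830059294448197 × 5078341151150519445425630 = 50430608132035587308068972732489331186651089110
Sum of its 47 digits: 189.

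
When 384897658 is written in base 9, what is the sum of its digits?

42

384897658 in base 9 is 884224284.
Digit sum: 8+8+4+2+2+4+2+8+4 = 42.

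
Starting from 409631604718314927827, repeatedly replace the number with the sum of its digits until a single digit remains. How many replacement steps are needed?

409631604718314927827 → 92 → 11 → 2 (3 steps)

3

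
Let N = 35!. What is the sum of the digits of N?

144

35! = 10333147966386144929666651337523200000000
Sum of its 41 digits: 144.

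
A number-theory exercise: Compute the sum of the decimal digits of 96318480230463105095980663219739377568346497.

9+6+3+1+8+4+8+0+2+3+0+4+6+3+1+0+5+0+9+5+9+8+0+6+6+3+2+1+9+7+3+9+3+7+7+5+6+8+3+4+6+4+9+7 = 209

209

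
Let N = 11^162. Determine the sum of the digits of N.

730

11^162 = 5077091561327677113415553585980590842360615728229233364862290815297716701264433363773373053938332281076254624013242157863555226477026837198609634984531166006978737225721
Sum of its 169 digits: 730.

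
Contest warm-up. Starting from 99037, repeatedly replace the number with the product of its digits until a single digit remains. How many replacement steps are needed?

99037 → 0 (1 step)

1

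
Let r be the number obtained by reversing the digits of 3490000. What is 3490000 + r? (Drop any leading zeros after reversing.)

3490943

Reverse of 3490000 is 943.
3490000 + 943 = 3490943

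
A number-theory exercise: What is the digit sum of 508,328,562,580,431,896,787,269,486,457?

5+0+8+3+2+8+5+6+2+5+8+0+4+3+1+8+9+6+7+8+7+2+6+9+4+8+6+4+5+7 = 156

156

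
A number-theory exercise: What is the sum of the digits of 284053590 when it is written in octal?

30

284053590 in base 8 is 2073450126.
Digit sum: 2+0+7+3+4+5+0+1+2+6 = 30.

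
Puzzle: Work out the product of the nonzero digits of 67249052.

30240

6×7×2×4×9×5×2 = 30240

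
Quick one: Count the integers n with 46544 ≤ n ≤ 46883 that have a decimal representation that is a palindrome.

The integers in [46544, 46883] that have a decimal representation that is a palindrome: 46564, 46664, 46764, 46864.
4 qualify.

4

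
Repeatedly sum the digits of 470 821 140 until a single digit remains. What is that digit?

9

4+7+0+8+2+1+1+4+0 = 27
2+7 = 9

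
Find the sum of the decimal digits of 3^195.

3^195 = 1093061682616768598101980749118434678309602685816438255039403134728775682721408160470718926107
Sum of its 94 digits: 414.

414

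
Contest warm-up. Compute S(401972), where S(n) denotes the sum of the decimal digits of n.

4+0+1+9+7+2 = 23

23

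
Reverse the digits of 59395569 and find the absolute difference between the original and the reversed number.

Reverse of 59395569 is 96559395.
|59395569 − 96559395| = 37163826

37163826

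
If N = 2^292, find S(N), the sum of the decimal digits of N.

2^292 = 7957171782556586274486115970349133441607298412757563479047423630290551952200534008528896
Sum of its 88 digits: 394.

394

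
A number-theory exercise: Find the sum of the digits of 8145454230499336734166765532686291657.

8+1+4+5+4+5+4+2+3+0+4+9+9+3+3+6+7+3+4+1+6+6+7+6+5+5+3+2+6+8+6+2+9+1+6+5+7 = 175

175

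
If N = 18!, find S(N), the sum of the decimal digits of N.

18! = 6402373705728000
Sum of its 16 digits: 54.

54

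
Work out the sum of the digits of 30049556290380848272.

85

3+0+0+4+9+5+5+6+2+9+0+3+8+0+8+4+8+2+7+2 = 85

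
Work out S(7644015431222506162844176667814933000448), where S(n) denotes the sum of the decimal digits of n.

7+6+4+4+0+1+5+4+3+1+2+2+2+5+0+6+1+6+2+8+4+4+1+7+6+6+6+7+8+1+4+9+3+3+0+0+0+4+4+8 = 154

154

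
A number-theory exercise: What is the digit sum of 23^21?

152

23^21 = 39471584120695485887249589623
Sum of its 29 digits: 152.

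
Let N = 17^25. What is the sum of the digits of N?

17^25 = 5770627412348402378939569991057
Sum of its 31 digits: 152.

152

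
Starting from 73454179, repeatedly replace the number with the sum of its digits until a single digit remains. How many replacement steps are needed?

73454179 → 40 → 4 (2 steps)

2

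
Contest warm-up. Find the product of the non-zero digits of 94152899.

9×4×1×5×2×8×9×9 = 233280

233280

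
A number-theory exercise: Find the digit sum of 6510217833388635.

69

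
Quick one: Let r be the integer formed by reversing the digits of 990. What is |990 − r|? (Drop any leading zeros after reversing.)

891

Reverse of 990 is 99.
|990 − 99| = 891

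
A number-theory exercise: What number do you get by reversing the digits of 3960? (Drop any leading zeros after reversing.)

693

Reversing 3960 gives 693.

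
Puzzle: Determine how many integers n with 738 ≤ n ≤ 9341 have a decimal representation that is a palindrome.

The integers in [738, 9341] that have a decimal representation that is a palindrome: 747, 757, 767, 777, 787, 797, …, 9229, 9339.
110 qualify.

110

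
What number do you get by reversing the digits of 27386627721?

12772668372

Reversing 27386627721 gives 12772668372.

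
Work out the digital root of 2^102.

The digital root of n equals n mod 9 (or 9 when 9 | n), so we need 2^102 mod 9.
2^102 ≡ 1 (mod 9), so the digital root is 1.

1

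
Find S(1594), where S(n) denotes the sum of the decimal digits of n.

1+5+9+4 = 19

19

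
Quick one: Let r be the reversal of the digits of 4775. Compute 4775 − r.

Reverse of 4775 is 5774.
4775 − 5774 = -999

-999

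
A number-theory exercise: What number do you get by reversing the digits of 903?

309

Reversing 903 gives 309.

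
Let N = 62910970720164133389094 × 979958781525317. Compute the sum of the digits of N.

182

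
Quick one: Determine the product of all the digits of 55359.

3375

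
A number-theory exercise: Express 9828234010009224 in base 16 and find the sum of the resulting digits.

129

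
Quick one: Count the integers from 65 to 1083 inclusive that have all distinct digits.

723

The integers in [65, 1083] that have all distinct digits: 65, 67, 68, 69, 70, 71, …, 1082, 1083.
723 qualify.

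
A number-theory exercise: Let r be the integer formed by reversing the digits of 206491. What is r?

194602

Reversing 206491 gives 194602.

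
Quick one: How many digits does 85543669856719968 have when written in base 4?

85543669856719968 in base 4 is 10233322120032312211331101200, which has 29 digits.

29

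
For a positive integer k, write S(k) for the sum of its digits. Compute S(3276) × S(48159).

S(3276) = 3+2+7+6 = 18.
S(48159) = 4+8+1+5+9 = 27.
18 · 27 = 486.

486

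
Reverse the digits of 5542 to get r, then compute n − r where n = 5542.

3087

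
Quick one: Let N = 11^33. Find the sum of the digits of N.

143

11^33 = 23225154419887808141001767796309131
Sum of its 35 digits: 143.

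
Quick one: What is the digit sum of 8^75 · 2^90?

8^75 · 2^90 = 66749594872528440074844428317798503581334516323645399060845050244444366430645017188217565216768
Sum of its 95 digits: 422.

422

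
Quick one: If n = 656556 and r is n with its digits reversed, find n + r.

1312212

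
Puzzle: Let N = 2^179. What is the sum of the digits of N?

2^179 = 766247770432944429179173513575154591809369561091801088
Sum of its 54 digits: 248.

248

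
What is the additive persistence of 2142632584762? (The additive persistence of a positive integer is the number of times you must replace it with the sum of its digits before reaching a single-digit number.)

2142632584762 → 52 → 7 (2 steps)

2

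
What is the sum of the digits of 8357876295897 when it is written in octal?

58

8357876295897 in base 8 is 171477017664331.
Digit sum: 1+7+1+4+7+7+0+1+7+6+6+4+3+3+1 = 58.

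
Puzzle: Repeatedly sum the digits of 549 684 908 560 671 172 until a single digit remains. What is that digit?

7

5+4+9+6+8+4+9+0+8+5+6+0+6+7+1+1+7+2 = 88
8+8 = 16
1+6 = 7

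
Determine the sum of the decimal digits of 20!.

54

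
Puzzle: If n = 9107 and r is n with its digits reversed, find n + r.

16126

Reverse of 9107 is 7019.
9107 + 7019 = 16126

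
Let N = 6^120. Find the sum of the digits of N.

6^120 = 2388636399360109977557402041718133080829429159844757507642063199359529632522467783435119230976
Sum of its 94 digits: 432.

432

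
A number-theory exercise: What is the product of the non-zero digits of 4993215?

4×9×9×3×2×1×5 = 9720

9720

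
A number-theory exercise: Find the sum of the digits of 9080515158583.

9+0+8+0+5+1+5+1+5+8+5+8+3 = 58

58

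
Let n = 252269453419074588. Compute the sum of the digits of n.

84

2+5+2+2+6+9+4+5+3+4+1+9+0+7+4+5+8+8 = 84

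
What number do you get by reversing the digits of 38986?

Reversing 38986 gives 68983.

68983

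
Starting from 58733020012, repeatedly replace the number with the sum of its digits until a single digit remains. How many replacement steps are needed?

58733020012 → 31 → 4 (2 steps)

2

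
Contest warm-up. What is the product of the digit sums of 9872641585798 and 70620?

S(9872641585798) = 9+8+7+2+6+4+1+5+8+5+7+9+8 = 79.
S(70620) = 7+0+6+2+0 = 15.
79 · 15 = 1185.

1185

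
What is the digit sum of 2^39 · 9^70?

2^39 · 9^70 = 3444653096913992400711961564050244994347285524648527214019177551346642125324288
Sum of its 79 digits: 333.

333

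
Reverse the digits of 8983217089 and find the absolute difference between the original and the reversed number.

823906809

Reverse of 8983217089 is 9807123898.
|8983217089 − 9807123898| = 823906809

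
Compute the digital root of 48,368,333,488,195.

1

4+8+3+6+8+3+3+3+4+8+8+1+9+5 = 73
7+3 = 10
1+0 = 1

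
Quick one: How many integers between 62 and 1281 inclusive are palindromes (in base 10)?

97

The integers in [62, 1281] that are palindromes (in base 10): 66, 77, 88, 99, 101, 111, …, 1111, 1221.
97 qualify.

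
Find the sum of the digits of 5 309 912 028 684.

57

5+3+0+9+9+1+2+0+2+8+6+8+4 = 57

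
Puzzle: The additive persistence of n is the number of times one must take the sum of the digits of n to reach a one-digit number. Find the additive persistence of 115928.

115928 → 26 → 8 (2 steps)

2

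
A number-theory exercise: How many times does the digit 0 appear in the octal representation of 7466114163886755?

1

7466114163886755 in base 8 is 324146205245645243.
The digit 0 appears 1 time.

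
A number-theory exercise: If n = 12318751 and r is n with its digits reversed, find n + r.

Reverse of 12318751 is 15781321.
12318751 + 15781321 = 28100072

28100072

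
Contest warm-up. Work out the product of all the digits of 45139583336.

3499200

4×5×1×3×9×5×8×3×3×3×6 = 3499200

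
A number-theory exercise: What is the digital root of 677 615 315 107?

6+7+7+6+1+5+3+1+5+1+0+7 = 49
4+9 = 13
1+3 = 4

4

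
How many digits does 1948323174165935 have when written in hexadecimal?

1948323174165935 in base 16 is 6EBFD56B42DAF, which has 13 digits.

13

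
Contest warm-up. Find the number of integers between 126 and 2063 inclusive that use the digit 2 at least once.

The integers in [126, 2063] that use the digit 2 at least once: 126, 127, 128, 129, 132, 142, …, 2062, 2063.
579 qualify.

579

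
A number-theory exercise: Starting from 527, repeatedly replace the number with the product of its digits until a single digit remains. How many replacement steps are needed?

527 → 70 → 0 (2 steps)

2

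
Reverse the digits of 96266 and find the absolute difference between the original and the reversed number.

Reverse of 96266 is 66269.
|96266 − 66269| = 29997

29997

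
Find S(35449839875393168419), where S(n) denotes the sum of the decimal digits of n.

3+5+4+4+9+8+3+9+8+7+5+3+9+3+1+6+8+4+1+9 = 109

109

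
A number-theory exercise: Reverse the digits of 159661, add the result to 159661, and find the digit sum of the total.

Reversal of 159661 is 166951; 159661 + 166951 = 326612.
Digit sum of 326612: 3+2+6+6+1+2 = 20.

20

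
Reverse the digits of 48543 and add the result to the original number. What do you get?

83127

Reverse of 48543 is 34584.
48543 + 34584 = 83127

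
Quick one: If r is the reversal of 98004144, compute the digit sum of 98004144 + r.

Reversal of 98004144 is 44140089; 98004144 + 44140089 = 142144233.
Digit sum of 142144233: 1+4+2+1+4+4+2+3+3 = 24.

24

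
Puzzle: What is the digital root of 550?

1

5+5+0 = 10
1+0 = 1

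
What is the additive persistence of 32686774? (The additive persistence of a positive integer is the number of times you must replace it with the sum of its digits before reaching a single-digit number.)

2

32686774 → 43 → 7 (2 steps)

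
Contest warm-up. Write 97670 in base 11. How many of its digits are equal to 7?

97670 in base 11 is 67421.
The digit 7 appears 1 time.

1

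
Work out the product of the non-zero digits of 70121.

7×1×2×1 = 14

14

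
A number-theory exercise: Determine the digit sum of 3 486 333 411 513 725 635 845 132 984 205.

124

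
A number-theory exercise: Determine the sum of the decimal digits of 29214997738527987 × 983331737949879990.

135

29214997738527987 × 983331737949879990 = 28728034500428539039546405906280130
Sum of its 35 digits: 135.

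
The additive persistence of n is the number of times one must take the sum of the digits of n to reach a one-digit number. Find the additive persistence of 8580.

2

8580 → 21 → 3 (2 steps)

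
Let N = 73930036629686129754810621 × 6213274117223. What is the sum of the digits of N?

183

73930036629686129754810621 × 6213274117223 = 459347583076577142007888394631319425483
Sum of its 39 digits: 183.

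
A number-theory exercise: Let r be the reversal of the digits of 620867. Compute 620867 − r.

Reverse of 620867 is 768026.
620867 − 768026 = -147159

-147159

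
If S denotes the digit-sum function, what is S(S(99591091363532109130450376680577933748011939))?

First digit sum: 194.
1+9+4 = 14.

14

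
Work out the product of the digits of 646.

144

6×4×6 = 144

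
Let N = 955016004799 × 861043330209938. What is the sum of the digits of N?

955016004799 × 861043330209938 = 822310161175921090685492462
Sum of its 27 digits: 104.

104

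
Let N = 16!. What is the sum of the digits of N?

16! = 20922789888000
Sum of its 14 digits: 63.

63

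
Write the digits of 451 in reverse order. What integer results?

154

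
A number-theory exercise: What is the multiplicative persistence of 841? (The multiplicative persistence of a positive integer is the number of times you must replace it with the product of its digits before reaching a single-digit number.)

841 → 32 → 6 (2 steps)

2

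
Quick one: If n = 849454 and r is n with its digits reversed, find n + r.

1304402

Reverse of 849454 is 454948.
849454 + 454948 = 1304402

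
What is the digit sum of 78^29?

78^29 = 7425803930678705826362025654596757993811865030054903808
Sum of its 55 digits: 252.

252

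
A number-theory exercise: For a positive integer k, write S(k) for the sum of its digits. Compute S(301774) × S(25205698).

814

S(301774) = 3+0+1+7+7+4 = 22.
S(25205698) = 2+5+2+0+5+6+9+8 = 37.
22 · 37 = 814.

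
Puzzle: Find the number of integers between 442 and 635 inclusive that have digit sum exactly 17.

The integers in [442, 635] that have digit sum exactly 17: 449, 458, 467, 476, 485, 494, …, 593, 629.
14 qualify.

14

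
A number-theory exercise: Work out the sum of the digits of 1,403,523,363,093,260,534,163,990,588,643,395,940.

154

1+4+0+3+5+2+3+3+6+3+0+9+3+2+6+0+5+3+4+1+6+3+9+9+0+5+8+8+6+4+3+3+9+5+9+4+0 = 154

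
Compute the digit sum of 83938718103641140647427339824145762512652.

8+3+9+3+8+7+1+8+1+0+3+6+4+1+1+4+0+6+4+7+4+2+7+3+3+9+8+2+4+1+4+5+7+6+2+5+1+2+6+5+2 = 172

172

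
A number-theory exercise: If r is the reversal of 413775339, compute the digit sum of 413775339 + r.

Reversal of 413775339 is 933577314; 413775339 + 933577314 = 1347352653.
Digit sum of 1347352653: 1+3+4+7+3+5+2+6+5+3 = 39.

39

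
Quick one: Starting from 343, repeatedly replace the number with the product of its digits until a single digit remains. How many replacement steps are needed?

3

343 → 36 → 18 → 8 (3 steps)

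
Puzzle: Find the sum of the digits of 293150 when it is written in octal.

25

293150 in base 8 is 1074436.
Digit sum: 1+0+7+4+4+3+6 = 25.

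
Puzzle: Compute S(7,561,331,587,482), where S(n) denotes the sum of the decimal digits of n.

60

7+5+6+1+3+3+1+5+8+7+4+8+2 = 60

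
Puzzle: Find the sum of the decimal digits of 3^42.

90

3^42 = 109418989131512359209
Sum of its 21 digits: 90.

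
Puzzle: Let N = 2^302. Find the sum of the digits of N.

409

2^302 = 8148143905337944345073782753637512644205873574663745002544561797417525199053346824733589504
Sum of its 91 digits: 409.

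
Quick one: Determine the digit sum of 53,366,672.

5+3+3+6+6+6+7+2 = 38

38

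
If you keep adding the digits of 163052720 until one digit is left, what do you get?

1+6+3+0+5+2+7+2+0 = 26
2+6 = 8
(Equivalently, 163052720 mod 9 = 8.)

8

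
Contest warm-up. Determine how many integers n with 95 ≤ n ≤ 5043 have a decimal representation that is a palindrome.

The integers in [95, 5043] that have a decimal representation that is a palindrome: 99, 101, 111, 121, 131, 141, …, 4994, 5005.
132 qualify.

132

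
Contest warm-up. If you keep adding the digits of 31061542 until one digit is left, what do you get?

4

3+1+0+6+1+5+4+2 = 22
2+2 = 4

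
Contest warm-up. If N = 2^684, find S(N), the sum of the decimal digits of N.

2^684 = 80263304161809898486953580976564463280492245526476651908848280381297792881730359224146523075524726123458602430056430323990164676669064390001339947061948865508349970567755807467524166227482951618519489314816
Sum of its 206 digits: 946.

946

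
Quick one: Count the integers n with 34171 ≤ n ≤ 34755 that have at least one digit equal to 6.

The integers in [34171, 34755] that have at least one digit equal to 6: 34176, 34186, 34196, 34206, 34216, 34226, …, 34736, 34746.
184 qualify.

184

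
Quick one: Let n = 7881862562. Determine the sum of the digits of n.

7+8+8+1+8+6+2+5+6+2 = 53

53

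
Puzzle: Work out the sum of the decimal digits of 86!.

86! = 24227095383672732381765523203441259715284870552429381750838764496720162249742450276789464634901319465571660595200000000000000000000
Sum of its 131 digits: 495.

495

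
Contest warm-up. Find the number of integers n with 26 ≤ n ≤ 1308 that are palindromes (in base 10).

The integers in [26, 1308] that are palindromes (in base 10): 33, 44, 55, 66, 77, 88, …, 1111, 1221.
100 qualify.

100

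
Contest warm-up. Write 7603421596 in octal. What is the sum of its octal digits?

36

7603421596 in base 8 is 70514600634.
Digit sum: 7+0+5+1+4+6+0+0+6+3+4 = 36.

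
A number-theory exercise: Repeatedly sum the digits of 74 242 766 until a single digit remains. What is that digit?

2

7+4+2+4+2+7+6+6 = 38
3+8 = 11
1+1 = 2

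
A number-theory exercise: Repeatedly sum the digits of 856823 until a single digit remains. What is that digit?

5

8+5+6+8+2+3 = 32
3+2 = 5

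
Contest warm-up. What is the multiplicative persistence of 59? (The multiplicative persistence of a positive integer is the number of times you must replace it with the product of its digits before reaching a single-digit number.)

59 → 45 → 20 → 0 (3 steps)

3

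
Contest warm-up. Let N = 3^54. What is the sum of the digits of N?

108

3^54 = 58149737003040059690390169
Sum of its 26 digits: 108.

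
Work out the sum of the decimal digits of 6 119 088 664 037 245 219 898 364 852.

6+1+1+9+0+8+8+6+6+4+0+3+7+2+4+5+2+1+9+8+9+8+3+6+4+8+5+2 = 135

135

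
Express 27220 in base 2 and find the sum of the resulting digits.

27220 in base 2 is 110101001010100.
Digit sum: 1+1+0+1+0+1+0+0+1+0+1+0+1+0+0 = 7.

7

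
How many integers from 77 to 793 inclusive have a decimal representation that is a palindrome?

72

The integers in [77, 793] that have a decimal representation that is a palindrome: 77, 88, 99, 101, 111, 121, …, 777, 787.
72 qualify.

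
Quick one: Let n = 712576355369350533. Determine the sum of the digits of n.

7+1+2+5+7+6+3+5+5+3+6+9+3+5+0+5+3+3 = 78

78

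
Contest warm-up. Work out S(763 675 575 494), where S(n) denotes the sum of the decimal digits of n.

68

7+6+3+6+7+5+5+7+5+4+9+4 = 68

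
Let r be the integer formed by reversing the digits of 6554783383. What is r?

3833874556

Reversing 6554783383 gives 3833874556.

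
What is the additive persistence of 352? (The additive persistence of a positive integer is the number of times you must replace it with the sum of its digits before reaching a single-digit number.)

352 → 10 → 1 (2 steps)

2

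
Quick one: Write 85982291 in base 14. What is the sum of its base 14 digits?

44

85982291 in base 14 is B5C2923.
Digit sum: 11+5+12+2+9+2+3 = 44.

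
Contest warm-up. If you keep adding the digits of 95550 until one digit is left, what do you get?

6

9+5+5+5+0 = 24
2+4 = 6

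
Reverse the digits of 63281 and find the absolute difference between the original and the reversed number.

45045

Reverse of 63281 is 18236.
|63281 − 18236| = 45045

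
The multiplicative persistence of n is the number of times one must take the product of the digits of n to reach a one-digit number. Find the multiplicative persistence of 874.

3

874 → 224 → 16 → 6 (3 steps)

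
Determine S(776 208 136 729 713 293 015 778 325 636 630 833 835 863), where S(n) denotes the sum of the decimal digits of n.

7+7+6+2+0+8+1+3+6+7+2+9+7+1+3+2+9+3+0+1+5+7+7+8+3+2+5+6+3+6+6+3+0+8+3+3+8+3+5+8+6+3 = 192

192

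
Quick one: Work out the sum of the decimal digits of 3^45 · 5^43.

3^45 · 5^43 = 3358664692485528688215481452061794698238372802734375
Sum of its 52 digits: 252.

252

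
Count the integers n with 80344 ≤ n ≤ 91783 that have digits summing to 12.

37

The integers in [80344, 91783] that have digits summing to 12: 80400, 81003, 81012, 81021, 81030, 81102, …, 91110, 91200.
37 qualify.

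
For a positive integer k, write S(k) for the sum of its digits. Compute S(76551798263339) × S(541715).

1702

S(76551798263339) = 7+6+5+5+1+7+9+8+2+6+3+3+3+9 = 74.
S(541715) = 5+4+1+7+1+5 = 23.
74 · 23 = 1702.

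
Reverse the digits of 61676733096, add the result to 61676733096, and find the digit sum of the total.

Reversal of 61676733096 is 69033767616; 61676733096 + 69033767616 = 130710500712.
Digit sum of 130710500712: 1+3+0+7+1+0+5+0+0+7+1+2 = 27.

27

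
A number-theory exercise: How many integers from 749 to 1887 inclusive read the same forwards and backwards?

34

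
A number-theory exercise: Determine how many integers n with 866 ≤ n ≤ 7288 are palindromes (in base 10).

77

The integers in [866, 7288] that are palindromes (in base 10): 868, 878, 888, 898, 909, 919, …, 7117, 7227.
77 qualify.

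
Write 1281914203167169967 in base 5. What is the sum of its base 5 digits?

1281914203167169967 in base 5 is 41223141024301041243414332.
Digit sum: 4+1+2+2+3+1+4+1+0+2+4+3+0+1+0+4+1+2+4+3+4+1+4+3+3+2 = 59.

59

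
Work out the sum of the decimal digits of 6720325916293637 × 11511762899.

121

6720325916293637 × 11511762899 = 77362798552377270006373663
Sum of its 26 digits: 121.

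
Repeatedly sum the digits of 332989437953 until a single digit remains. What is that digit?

2

3+3+2+9+8+9+4+3+7+9+5+3 = 65
6+5 = 11
1+1 = 2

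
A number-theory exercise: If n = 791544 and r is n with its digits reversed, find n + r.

Reverse of 791544 is 445197.
791544 + 445197 = 1236741

1236741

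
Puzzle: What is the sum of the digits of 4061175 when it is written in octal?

41

4061175 in base 8 is 17373767.
Digit sum: 1+7+3+7+3+7+6+7 = 41.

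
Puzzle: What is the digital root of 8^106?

1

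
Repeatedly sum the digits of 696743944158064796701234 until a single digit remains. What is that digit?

6+9+6+7+4+3+9+4+4+1+5+8+0+6+4+7+9+6+7+0+1+2+3+4 = 115
1+1+5 = 7

7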